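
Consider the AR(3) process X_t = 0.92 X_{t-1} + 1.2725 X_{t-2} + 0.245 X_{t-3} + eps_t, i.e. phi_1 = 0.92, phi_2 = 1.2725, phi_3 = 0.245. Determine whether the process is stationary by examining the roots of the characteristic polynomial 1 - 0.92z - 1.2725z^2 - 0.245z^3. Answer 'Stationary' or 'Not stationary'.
\text{Not stationary}

The AR(p) characteristic polynomial is P(z) = 1 - 0.92z - 1.2725z^2 - 0.245z^3.
Stationarity requires all roots to lie outside the unit circle, i.e. |z| > 1 for every root.
Degree 3: look for a simple real root z0 first, then factor out (1 - z/z0) and solve the remaining quadratic.
Testing z0 = -4: P(-4) = 1 + (-0.92)(-4) + (-1.2725)(-4)^2 + (-0.245)(-4)^3
  = 1 + (3.68) + (-20.36) + (15.68) = 0.  So z_0 = -4 is a root, |z_0| = 4.
Divide out the factor (1 + 0.25 z) = (1 - z/z0) (since 1/z0 = -0.25):
  P(z) = (1 + 0.25 z)(1 + (-1.17) z + (-0.98) z^2)
  [check: z-coef -1.17 - (-0.25) = -0.92; z^2-coef -0.98 - (-0.25)(-1.17) = -1.2725; z^3-coef -(-0.25)(-0.98) = -0.245.]
Remaining roots from the quadratic factor 1 + (-1.17) z + (-0.98) z^2:
  Set 1 + (-1.17) z + (-0.98) z^2 = 0, i.e. a z^2 + b z + c = 0 with a = -0.98, b = -1.17, c = 1.
  Discriminant D = b^2 - 4ac = (-1.17)^2 - 4*(-0.98)*1 = 1.3689 - (-3.92) = 5.2889.
  D >= 0, so the roots are real: z = (-b +/- sqrt(D)) / (2a) = (1.17 +/- 2.299761) / (-1.96).
    z_1 = (1.17 + 2.299761) / (-1.96) = -1.7703,   |z_1| = 1.7703.
    z_2 = (1.17 - 2.299761) / (-1.96) = 0.5764,   |z_2| = 0.5764.
Moduli of all roots: 4.0000, 1.7703, 0.5764.
All moduli strictly greater than 1? No.
Verdict: Not stationary.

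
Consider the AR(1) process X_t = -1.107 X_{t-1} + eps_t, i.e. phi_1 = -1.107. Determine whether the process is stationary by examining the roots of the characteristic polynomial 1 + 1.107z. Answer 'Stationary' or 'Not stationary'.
\text{Not stationary}

The AR(p) characteristic polynomial is P(z) = 1 + 1.107z.
Stationarity requires all roots to lie outside the unit circle, i.e. |z| > 1 for every root.
This is linear in z: 1 + (1.107) z = 0  =>  z = -1/(1.107) = -0.903342,  |z| = 0.903342.
Moduli of all roots: 0.9033.
All moduli strictly greater than 1? No.
Verdict: Not stationary.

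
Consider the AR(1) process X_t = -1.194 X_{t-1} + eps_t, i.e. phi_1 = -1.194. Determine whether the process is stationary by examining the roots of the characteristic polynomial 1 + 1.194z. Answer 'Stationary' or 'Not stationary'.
\text{Not stationary}

The AR(p) characteristic polynomial is P(z) = 1 + 1.194z.
Stationarity requires all roots to lie outside the unit circle, i.e. |z| > 1 for every root.
This is linear in z: 1 + (1.194) z = 0  =>  z = -1/(1.194) = -0.837521,  |z| = 0.837521.
Moduli of all roots: 0.8375.
All moduli strictly greater than 1? No.
Verdict: Not stationary.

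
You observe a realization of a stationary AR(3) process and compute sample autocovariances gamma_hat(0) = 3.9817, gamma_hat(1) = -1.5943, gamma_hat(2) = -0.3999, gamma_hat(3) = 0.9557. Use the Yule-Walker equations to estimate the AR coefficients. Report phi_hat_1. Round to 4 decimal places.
\hat\phi_{1} = -0.4990

The Yule-Walker equations for an AR(p) process read, in matrix form,
  Gamma_p phi = r_p,   with   (Gamma_p)_{ij} = gamma(|i - j|),
                       (r_p)_i = gamma(i),   i,j = 1..p.
Substitute the sample gammas (Toeplitz matrix and right-hand side of size 3):
  Gamma_p = [[3.9817, -1.5943, -0.3999], [-1.5943, 3.9817, -1.5943], [-0.3999, -1.5943, 3.9817]]
  r_p     = [-1.5943, -0.3999, 0.9557]
Written out (R1..R3):
  (R1) 3.9817 phi_1 - 1.5943 phi_2 - 0.3999 phi_3 = -1.5943
  (R2) -1.5943 phi_1 + 3.9817 phi_2 - 1.5943 phi_3 = -0.3999
  (R3) -0.3999 phi_1 - 1.5943 phi_2 + 3.9817 phi_3 = 0.9557
Gaussian elimination:
  R2 <- R2 - (-1.5943/3.9817) R1 = R2 - (-0.400407) R1:  3.343331 phi_2 - 1.754423 phi_3 = -1.038269
  R3 <- R3 - (-0.3999/3.9817) R1 = R3 - (-0.100434) R1:  -1.754423 phi_2 + 3.941536 phi_3 = 0.795577
  R3 <- R3 - (-1.754423/3.343331) R2 = R3 - (-0.524753) R2:  3.020898 phi_3 = 0.250743
Back-substitution:
  phi_hat_3 = 0.250743 / 3.020898 = 0.083003
  phi_hat_2 = (-1.038269 - (-1.754423)(0.083003)) / 3.343331 = -0.266993
  phi_hat_1 = (-1.5943 - (-1.5943)(-0.266993) - (-0.3999)(0.083003)) / 3.9817 = -0.498976
So phi_hat = [-0.4990, -0.2670, 0.0830].
Therefore phi_hat_1 = -0.4990.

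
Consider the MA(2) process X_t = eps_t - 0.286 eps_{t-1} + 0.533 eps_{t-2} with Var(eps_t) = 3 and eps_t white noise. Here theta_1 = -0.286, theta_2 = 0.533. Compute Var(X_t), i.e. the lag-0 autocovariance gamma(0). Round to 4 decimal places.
\gamma(0) = 4.0977

For an MA(q) process X_t = eps_t + sum_i theta_i eps_{t-i} with
Var(eps_t) = sigma^2, the variance is
  gamma(0) = sigma^2 * (1 + sum_i theta_i^2).
  sum_i theta_i^2 = (-0.286)^2 + (0.533)^2 = 0.081796 + 0.284089 = 0.365885.
  gamma(0) = 3 * (1 + 0.365885) = 3 * 1.365885 = 4.097655, which rounds to 4.0977.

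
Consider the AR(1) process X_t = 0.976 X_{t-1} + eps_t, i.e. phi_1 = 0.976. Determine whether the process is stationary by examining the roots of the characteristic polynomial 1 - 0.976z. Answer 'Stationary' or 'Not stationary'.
\text{Stationary}

The AR(p) characteristic polynomial is P(z) = 1 - 0.976z.
Stationarity requires all roots to lie outside the unit circle, i.e. |z| > 1 for every root.
This is linear in z: 1 + (-0.976) z = 0  =>  z = -1/(-0.976) = 1.02459,  |z| = 1.02459.
Moduli of all roots: 1.0246.
All moduli strictly greater than 1? Yes.
Verdict: Stationary.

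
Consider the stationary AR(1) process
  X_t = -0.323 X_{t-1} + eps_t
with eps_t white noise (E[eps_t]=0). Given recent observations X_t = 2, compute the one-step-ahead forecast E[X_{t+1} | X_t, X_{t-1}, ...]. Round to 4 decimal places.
E[X_{t+1} \mid \mathcal F_t] = -0.6460

For an AR(p) model X_t = c + sum_i phi_i X_{t-i} + eps_t, the
one-step-ahead conditional mean is
  E[X_{t+1} | X_t, ...] = c + sum_i phi_i X_{t+1-i}.
Substitute known values:
  E[X_{t+1} | ...] = (-0.323) * (2)
                   = -0.6460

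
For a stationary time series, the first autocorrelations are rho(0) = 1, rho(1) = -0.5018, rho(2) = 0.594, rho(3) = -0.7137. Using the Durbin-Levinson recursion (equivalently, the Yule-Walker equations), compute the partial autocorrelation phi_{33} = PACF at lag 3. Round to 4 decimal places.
\phi_{33} = -0.5450

The PACF at lag k is phi_{kk}, the last component of the solution
to the Yule-Walker system G_k phi = r_k where
  (G_k)_{ij} = rho(|i - j|), (r_k)_i = rho(i), i,j = 1..k.
Equivalently, Durbin-Levinson gives phi_{kk} iteratively:
  phi_{11} = rho(1)
  phi_{kk} = [rho(k) - sum_{j=1..k-1} phi_{k-1,j} rho(k-j)]
            / [1 - sum_{j=1..k-1} phi_{k-1,j} rho(j)],
  phi_{k,j} = phi_{k-1,j} - phi_{kk} phi_{k-1,k-j},  j = 1..k-1.
Step k = 1:
  phi_11 = rho(1) = -0.5018.
Step k = 2:
  phi_22 = [rho(2) - phi_11 rho(1)] / [1 - phi_11 rho(1)] = [0.594 - (-0.5018)(-0.5018)] / [1 - (-0.5018)(-0.5018)]
         = 0.34219676 / 0.74819676 = 0.457362.
  Update: phi_21 = phi_11 - phi_22 phi_11 = -0.5018 - (0.457362)(-0.5018) = -0.272296.
Step k = 3:
  phi_33 = [rho(3) - phi_21 rho(2) - phi_22 rho(1)] / [1 - phi_21 rho(1) - phi_22 rho(2)]
    numerator   = -0.7137 - (-0.272296)(0.594) - (0.457362)(-0.5018) = -0.32245208
    denominator = 1 - (-0.272296)(-0.5018) - (0.457362)(0.594) = 0.59168897
  phi_33 = -0.32245208 / 0.59168897 = -0.545.
Therefore phi_{33} = -0.5450.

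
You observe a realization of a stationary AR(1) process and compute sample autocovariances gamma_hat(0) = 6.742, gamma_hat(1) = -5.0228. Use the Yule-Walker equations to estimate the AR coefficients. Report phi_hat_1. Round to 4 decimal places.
\hat\phi_{1} = -0.7450

The Yule-Walker equations for an AR(p) process read, in matrix form,
  Gamma_p phi = r_p,   with   (Gamma_p)_{ij} = gamma(|i - j|),
                       (r_p)_i = gamma(i),   i,j = 1..p.
Substitute the sample gammas (Toeplitz matrix and right-hand side of size 1):
  Gamma_p = [[6.742]]
  r_p     = [-5.0228]
With p = 1 this is the single equation gamma(0) phi_1 = gamma(1):
  phi_hat_1 = gamma(1) / gamma(0) = -5.0228 / 6.742 = -0.7450.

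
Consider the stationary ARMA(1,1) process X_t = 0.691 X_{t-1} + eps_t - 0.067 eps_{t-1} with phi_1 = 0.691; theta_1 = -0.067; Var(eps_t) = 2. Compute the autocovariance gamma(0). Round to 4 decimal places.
\gamma(0) = 3.4904

Multiply the model equation by X_{t-k} and take expectations. With theta_0 = psi_0 = 1 and psi_j the MA(infinity) weights, this gives
  gamma(k) - sum_i phi_i gamma(k-i) = c_k,
  c_k = sigma^2 * sum_{j=k..q} theta_j psi_{j-k}   (c_k = 0 for k > q),
using gamma(-m) = gamma(m).
psi-weights needed (psi_j = theta_j + sum_i phi_i psi_{j-i}):
  psi_1 = theta_1 + phi_1 = -0.067 + (0.691) = 0.624
Right-hand sides:
  c_0 = sigma^2 (1 + theta_1 psi_1) = 2 * (1 + (-0.067)(0.624)) = 2 * 0.958192 = 1.916384
  c_1 = sigma^2 theta_1 = 2 * (-0.067) = -0.134
  c_2 = 0
Equations for k = 0 and k = 1 (AR order 1):
  gamma(0) = phi_1 gamma(1) + c_0
  gamma(1) = phi_1 gamma(0) + c_1
Substituting the second into the first: gamma(0) (1 - phi_1^2) = c_0 + phi_1 c_1, so
  gamma(0) = (c_0 + phi_1 c_1) / (1 - phi_1^2) = (1.916384 + (0.691)(-0.134)) / (1 - (0.691)^2) = 1.82379 / 0.522519 = 3.49038.
Therefore gamma(0) = 3.4904 (to 4 decimal places).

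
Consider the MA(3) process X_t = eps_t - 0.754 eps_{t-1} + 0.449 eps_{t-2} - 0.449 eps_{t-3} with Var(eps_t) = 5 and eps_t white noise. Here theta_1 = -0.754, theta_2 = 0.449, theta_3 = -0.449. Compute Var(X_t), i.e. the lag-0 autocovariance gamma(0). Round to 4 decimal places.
\gamma(0) = 9.8586

For an MA(q) process X_t = eps_t + sum_i theta_i eps_{t-i} with
Var(eps_t) = sigma^2, the variance is
  gamma(0) = sigma^2 * (1 + sum_i theta_i^2).
  sum_i theta_i^2 = (-0.754)^2 + (0.449)^2 + (-0.449)^2 = 0.568516 + 0.201601 + 0.201601 = 0.971718.
  gamma(0) = 5 * (1 + 0.971718) = 5 * 1.971718 = 9.85859, which rounds to 9.8586.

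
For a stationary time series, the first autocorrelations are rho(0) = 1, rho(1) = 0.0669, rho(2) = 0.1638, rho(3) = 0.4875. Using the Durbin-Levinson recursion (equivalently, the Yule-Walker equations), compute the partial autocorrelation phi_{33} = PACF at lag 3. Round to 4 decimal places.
\phi_{33} = 0.4820

The PACF at lag k is phi_{kk}, the last component of the solution
to the Yule-Walker system G_k phi = r_k where
  (G_k)_{ij} = rho(|i - j|), (r_k)_i = rho(i), i,j = 1..k.
Equivalently, Durbin-Levinson gives phi_{kk} iteratively:
  phi_{11} = rho(1)
  phi_{kk} = [rho(k) - sum_{j=1..k-1} phi_{k-1,j} rho(k-j)]
            / [1 - sum_{j=1..k-1} phi_{k-1,j} rho(j)],
  phi_{k,j} = phi_{k-1,j} - phi_{kk} phi_{k-1,k-j},  j = 1..k-1.
Step k = 1:
  phi_11 = rho(1) = 0.0669.
Step k = 2:
  phi_22 = [rho(2) - phi_11 rho(1)] / [1 - phi_11 rho(1)] = [0.1638 - (0.0669)(0.0669)] / [1 - (0.0669)(0.0669)]
         = 0.15932439 / 0.99552439 = 0.160041.
  Update: phi_21 = phi_11 - phi_22 phi_11 = 0.0669 - (0.160041)(0.0669) = 0.056193.
Step k = 3:
  phi_33 = [rho(3) - phi_21 rho(2) - phi_22 rho(1)] / [1 - phi_21 rho(1) - phi_22 rho(2)]
    numerator   = 0.4875 - (0.056193)(0.1638) - (0.160041)(0.0669) = 0.46758882
    denominator = 1 - (0.056193)(0.0669) - (0.160041)(0.1638) = 0.97002601
  phi_33 = 0.46758882 / 0.97002601 = 0.482.
Therefore phi_{33} = 0.4820.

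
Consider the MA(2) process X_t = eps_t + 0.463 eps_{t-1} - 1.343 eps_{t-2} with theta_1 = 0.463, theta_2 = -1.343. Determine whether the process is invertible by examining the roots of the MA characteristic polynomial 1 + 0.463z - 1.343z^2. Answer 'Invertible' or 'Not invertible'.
\text{Not invertible}

The MA(q) characteristic polynomial is P(z) = 1 + 0.463z - 1.343z^2.
Invertibility requires all roots to lie outside the unit circle, i.e. |z| > 1 for every root.
Set 1 + (0.463) z + (-1.343) z^2 = 0, i.e. a z^2 + b z + c = 0 with a = -1.343, b = 0.463, c = 1.
Discriminant D = b^2 - 4ac = (0.463)^2 - 4*(-1.343)*1 = 0.214369 - (-5.372) = 5.586369.
D >= 0, so the roots are real: z = (-b +/- sqrt(D)) / (2a) = (-0.463 +/- 2.36355) / (-2.686).
  z_1 = (-0.463 + 2.36355) / (-2.686) = -0.7076,   |z_1| = 0.7076.
  z_2 = (-0.463 - 2.36355) / (-2.686) = 1.0523,   |z_2| = 1.0523.
Moduli of all roots: 0.7076, 1.0523.
All moduli strictly greater than 1? No.
Verdict: Not invertible.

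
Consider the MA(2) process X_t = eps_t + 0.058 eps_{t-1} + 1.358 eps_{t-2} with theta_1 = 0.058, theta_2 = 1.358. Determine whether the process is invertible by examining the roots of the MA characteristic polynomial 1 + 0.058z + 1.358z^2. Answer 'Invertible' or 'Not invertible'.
\text{Not invertible}

The MA(q) characteristic polynomial is P(z) = 1 + 0.058z + 1.358z^2.
Invertibility requires all roots to lie outside the unit circle, i.e. |z| > 1 for every root.
Set 1 + (0.058) z + (1.358) z^2 = 0, i.e. a z^2 + b z + c = 0 with a = 1.358, b = 0.058, c = 1.
Discriminant D = b^2 - 4ac = (0.058)^2 - 4*(1.358)*1 = 0.003364 - (5.432) = -5.428636.
D < 0, so the roots are the complex-conjugate pair z = (-b +/- i sqrt(-D)) / (2a) = -0.0214 +/- 0.8579i.
For a conjugate pair |z|^2 = z * conj(z) = (product of roots) = c/a = 1/(1.358) = 0.736377, so |z| = sqrt(0.736377) = 0.8581 for both roots.
Moduli of all roots: 0.8581, 0.8581.
All moduli strictly greater than 1? No.
Verdict: Not invertible.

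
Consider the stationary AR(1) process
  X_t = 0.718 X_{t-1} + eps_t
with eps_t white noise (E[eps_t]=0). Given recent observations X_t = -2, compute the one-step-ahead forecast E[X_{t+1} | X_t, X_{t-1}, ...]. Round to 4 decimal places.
E[X_{t+1} \mid \mathcal F_t] = -1.4360

For an AR(p) model X_t = c + sum_i phi_i X_{t-i} + eps_t, the
one-step-ahead conditional mean is
  E[X_{t+1} | X_t, ...] = c + sum_i phi_i X_{t+1-i}.
Substitute known values:
  E[X_{t+1} | ...] = (0.718) * (-2)
                   = -1.4360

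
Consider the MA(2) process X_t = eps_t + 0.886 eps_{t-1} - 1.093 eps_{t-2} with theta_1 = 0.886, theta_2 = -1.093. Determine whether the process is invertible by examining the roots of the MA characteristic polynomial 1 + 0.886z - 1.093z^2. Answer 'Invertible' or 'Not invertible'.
\text{Not invertible}

The MA(q) characteristic polynomial is P(z) = 1 + 0.886z - 1.093z^2.
Invertibility requires all roots to lie outside the unit circle, i.e. |z| > 1 for every root.
Set 1 + (0.886) z + (-1.093) z^2 = 0, i.e. a z^2 + b z + c = 0 with a = -1.093, b = 0.886, c = 1.
Discriminant D = b^2 - 4ac = (0.886)^2 - 4*(-1.093)*1 = 0.784996 - (-4.372) = 5.156996.
D >= 0, so the roots are real: z = (-b +/- sqrt(D)) / (2a) = (-0.886 +/- 2.270902) / (-2.186).
  z_1 = (-0.886 + 2.270902) / (-2.186) = -0.6335,   |z_1| = 0.6335.
  z_2 = (-0.886 - 2.270902) / (-2.186) = 1.4441,   |z_2| = 1.4441.
Moduli of all roots: 0.6335, 1.4441.
All moduli strictly greater than 1? No.
Verdict: Not invertible.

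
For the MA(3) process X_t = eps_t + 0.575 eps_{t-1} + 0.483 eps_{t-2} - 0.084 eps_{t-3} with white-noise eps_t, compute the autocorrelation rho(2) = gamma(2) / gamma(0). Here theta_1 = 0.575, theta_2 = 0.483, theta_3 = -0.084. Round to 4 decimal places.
\rho(2) = 0.2767

For an MA(q) process with theta_0 = 1, the autocovariance is
  gamma(k) = sigma^2 * sum_{i=0..q-k} theta_i * theta_{i+k},
and rho(k) = gamma(k) / gamma(0). Sigma^2 cancels.
  numerator   = (1)*(0.483) + (0.575)*(-0.084) = 0.4347.
  denominator = (1)^2 + (0.575)^2 + (0.483)^2 + (-0.084)^2 = 1.57097.
  rho(2) = 0.4347 / 1.57097 = 0.2767.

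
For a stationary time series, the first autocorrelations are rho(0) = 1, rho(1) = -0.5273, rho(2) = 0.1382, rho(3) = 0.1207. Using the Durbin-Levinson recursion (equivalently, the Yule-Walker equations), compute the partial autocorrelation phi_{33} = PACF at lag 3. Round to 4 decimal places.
\phi_{33} = 0.1519

The PACF at lag k is phi_{kk}, the last component of the solution
to the Yule-Walker system G_k phi = r_k where
  (G_k)_{ij} = rho(|i - j|), (r_k)_i = rho(i), i,j = 1..k.
Equivalently, Durbin-Levinson gives phi_{kk} iteratively:
  phi_{11} = rho(1)
  phi_{kk} = [rho(k) - sum_{j=1..k-1} phi_{k-1,j} rho(k-j)]
            / [1 - sum_{j=1..k-1} phi_{k-1,j} rho(j)],
  phi_{k,j} = phi_{k-1,j} - phi_{kk} phi_{k-1,k-j},  j = 1..k-1.
Step k = 1:
  phi_11 = rho(1) = -0.5273.
Step k = 2:
  phi_22 = [rho(2) - phi_11 rho(1)] / [1 - phi_11 rho(1)] = [0.1382 - (-0.5273)(-0.5273)] / [1 - (-0.5273)(-0.5273)]
         = -0.13984529 / 0.72195471 = -0.193704.
  Update: phi_21 = phi_11 - phi_22 phi_11 = -0.5273 - (-0.193704)(-0.5273) = -0.62944.
Step k = 3:
  phi_33 = [rho(3) - phi_21 rho(2) - phi_22 rho(1)] / [1 - phi_21 rho(1) - phi_22 rho(2)]
    numerator   = 0.1207 - (-0.62944)(0.1382) - (-0.193704)(-0.5273) = 0.10554865
    denominator = 1 - (-0.62944)(-0.5273) - (-0.193704)(0.1382) = 0.69486616
  phi_33 = 0.10554865 / 0.69486616 = 0.1519.
Therefore phi_{33} = 0.1519.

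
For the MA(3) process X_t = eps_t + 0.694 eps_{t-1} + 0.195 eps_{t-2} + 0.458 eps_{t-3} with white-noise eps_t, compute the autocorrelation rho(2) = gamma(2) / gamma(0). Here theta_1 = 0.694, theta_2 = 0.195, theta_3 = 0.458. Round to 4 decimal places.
\rho(2) = 0.2965

For an MA(q) process with theta_0 = 1, the autocovariance is
  gamma(k) = sigma^2 * sum_{i=0..q-k} theta_i * theta_{i+k},
and rho(k) = gamma(k) / gamma(0). Sigma^2 cancels.
  numerator   = (1)*(0.195) + (0.694)*(0.458) = 0.512852.
  denominator = (1)^2 + (0.694)^2 + (0.195)^2 + (0.458)^2 = 1.729425.
  rho(2) = 0.512852 / 1.729425 = 0.2965.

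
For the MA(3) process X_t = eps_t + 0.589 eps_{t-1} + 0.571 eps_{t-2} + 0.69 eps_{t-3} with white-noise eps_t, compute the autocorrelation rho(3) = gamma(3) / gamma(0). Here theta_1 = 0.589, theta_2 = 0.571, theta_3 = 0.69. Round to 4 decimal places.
\rho(3) = 0.3211

For an MA(q) process with theta_0 = 1, the autocovariance is
  gamma(k) = sigma^2 * sum_{i=0..q-k} theta_i * theta_{i+k},
and rho(k) = gamma(k) / gamma(0). Sigma^2 cancels.
  numerator   = (1)*(0.69) = 0.69.
  denominator = (1)^2 + (0.589)^2 + (0.571)^2 + (0.69)^2 = 2.149062.
  rho(3) = 0.69 / 2.149062 = 0.3211.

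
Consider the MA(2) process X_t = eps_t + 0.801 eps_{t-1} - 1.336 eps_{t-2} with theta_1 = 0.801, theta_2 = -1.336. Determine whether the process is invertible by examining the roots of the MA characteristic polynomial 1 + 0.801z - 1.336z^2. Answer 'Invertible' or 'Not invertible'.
\text{Not invertible}

The MA(q) characteristic polynomial is P(z) = 1 + 0.801z - 1.336z^2.
Invertibility requires all roots to lie outside the unit circle, i.e. |z| > 1 for every root.
Set 1 + (0.801) z + (-1.336) z^2 = 0, i.e. a z^2 + b z + c = 0 with a = -1.336, b = 0.801, c = 1.
Discriminant D = b^2 - 4ac = (0.801)^2 - 4*(-1.336)*1 = 0.641601 - (-5.344) = 5.985601.
D >= 0, so the roots are real: z = (-b +/- sqrt(D)) / (2a) = (-0.801 +/- 2.446549) / (-2.672).
  z_1 = (-0.801 + 2.446549) / (-2.672) = -0.6158,   |z_1| = 0.6158.
  z_2 = (-0.801 - 2.446549) / (-2.672) = 1.2154,   |z_2| = 1.2154.
Moduli of all roots: 0.6158, 1.2154.
All moduli strictly greater than 1? No.
Verdict: Not invertible.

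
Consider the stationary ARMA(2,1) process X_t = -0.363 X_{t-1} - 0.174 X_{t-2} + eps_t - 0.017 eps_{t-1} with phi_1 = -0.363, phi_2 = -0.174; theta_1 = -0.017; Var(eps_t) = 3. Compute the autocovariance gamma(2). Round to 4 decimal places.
\gamma(2) = -0.1978

Multiply the model equation by X_{t-k} and take expectations. With theta_0 = psi_0 = 1 and psi_j the MA(infinity) weights, this gives
  gamma(k) - sum_i phi_i gamma(k-i) = c_k,
  c_k = sigma^2 * sum_{j=k..q} theta_j psi_{j-k}   (c_k = 0 for k > q),
using gamma(-m) = gamma(m).
psi-weights needed (psi_j = theta_j + sum_i phi_i psi_{j-i}):
  psi_1 = theta_1 + phi_1 = -0.017 + (-0.363) = -0.38
Right-hand sides:
  c_0 = sigma^2 (1 + theta_1 psi_1) = 3 * (1 + (-0.017)(-0.38)) = 3 * 1.00646 = 3.01938
  c_1 = sigma^2 theta_1 = 3 * (-0.017) = -0.051
  c_2 = 0
Equations for k = 0, 1, 2 (AR order 2, c_2 = 0):
  (E0) gamma(0) = phi_1 gamma(1) + phi_2 gamma(2) + c_0
  (E1) gamma(1) = phi_1 gamma(0) + phi_2 gamma(1) + c_1
  (E2) gamma(2) = phi_1 gamma(1) + phi_2 gamma(0)
From (E1): gamma(1) = A gamma(0) + B with
  A = phi_1 / (1 - phi_2) = -0.363 / 1.174 = -0.309199,   B = c_1 / (1 - phi_2) = -0.051 / 1.174 = -0.043441.
Insert (E2) into (E0): gamma(0) (1 - phi_2^2) = phi_1 (1 + phi_2) gamma(1) + c_0.
  phi_1 (1 + phi_2) = (-0.363)(0.826) = -0.299838,   1 - phi_2^2 = 0.969724.
Replace gamma(1) by A gamma(0) + B and collect gamma(0):
  gamma(0) [0.969724 - (-0.299838)(-0.309199)] = (-0.299838)(-0.043441) + 3.01938
  gamma(0) * 0.877014 = 3.032405
  gamma(0) = 3.032405 / 0.877014 = 3.457646.
  gamma(1) = A gamma(0) + B = (-0.309199)(3.457646) + (-0.043441) = -1.112543.
  gamma(2) = phi_1 gamma(1) + phi_2 gamma(0) = (-0.363)(-1.112543) + (-0.174)(3.457646) = -0.197777.
Therefore gamma(2) = -0.1978 (to 4 decimal places).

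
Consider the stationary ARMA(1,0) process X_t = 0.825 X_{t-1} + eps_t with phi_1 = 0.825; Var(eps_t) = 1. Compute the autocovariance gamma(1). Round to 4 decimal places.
\gamma(1) = 2.5832

Multiply the model equation by X_{t-k} and take expectations. With theta_0 = psi_0 = 1 and psi_j the MA(infinity) weights, this gives
  gamma(k) - sum_i phi_i gamma(k-i) = c_k,
  c_k = sigma^2 * sum_{j=k..q} theta_j psi_{j-k}   (c_k = 0 for k > q),
using gamma(-m) = gamma(m).
Pure AR (q = 0): c_0 = sigma^2 = 1, c_k = 0 for k >= 1.
Equations for k = 0 and k = 1 (AR order 1):
  gamma(0) = phi_1 gamma(1) + c_0
  gamma(1) = phi_1 gamma(0) + c_1
Substituting the second into the first: gamma(0) (1 - phi_1^2) = c_0 + phi_1 c_1, so
  gamma(0) = c_0 / (1 - phi_1^2) = 1 / (1 - (0.825)^2) = 1 / 0.319375 = 3.131115.
  gamma(1) = phi_1 gamma(0) = (0.825)(3.131115) = 2.58317.
Therefore gamma(1) = 2.5832 (to 4 decimal places).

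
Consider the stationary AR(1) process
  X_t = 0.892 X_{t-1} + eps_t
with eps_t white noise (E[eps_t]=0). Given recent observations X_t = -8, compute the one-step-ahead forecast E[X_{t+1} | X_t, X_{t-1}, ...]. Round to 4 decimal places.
E[X_{t+1} \mid \mathcal F_t] = -7.1360

For an AR(p) model X_t = c + sum_i phi_i X_{t-i} + eps_t, the
one-step-ahead conditional mean is
  E[X_{t+1} | X_t, ...] = c + sum_i phi_i X_{t+1-i}.
Substitute known values:
  E[X_{t+1} | ...] = (0.892) * (-8)
                   = -7.1360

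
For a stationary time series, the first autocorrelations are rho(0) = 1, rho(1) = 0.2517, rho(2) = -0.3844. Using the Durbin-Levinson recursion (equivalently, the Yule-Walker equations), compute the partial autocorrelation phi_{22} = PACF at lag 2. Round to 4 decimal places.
\phi_{22} = -0.4780

The PACF at lag k is phi_{kk}, the last component of the solution
to the Yule-Walker system G_k phi = r_k where
  (G_k)_{ij} = rho(|i - j|), (r_k)_i = rho(i), i,j = 1..k.
Equivalently, Durbin-Levinson gives phi_{kk} iteratively:
  phi_{11} = rho(1)
  phi_{kk} = [rho(k) - sum_{j=1..k-1} phi_{k-1,j} rho(k-j)]
            / [1 - sum_{j=1..k-1} phi_{k-1,j} rho(j)],
  phi_{k,j} = phi_{k-1,j} - phi_{kk} phi_{k-1,k-j},  j = 1..k-1.
Step k = 1:
  phi_11 = rho(1) = 0.2517.
Step k = 2:
  phi_22 = [rho(2) - phi_11 rho(1)] / [1 - phi_11 rho(1)] = [-0.3844 - (0.2517)(0.2517)] / [1 - (0.2517)(0.2517)]
         = -0.44775289 / 0.93664711 = -0.478.
Therefore phi_{22} = -0.4780.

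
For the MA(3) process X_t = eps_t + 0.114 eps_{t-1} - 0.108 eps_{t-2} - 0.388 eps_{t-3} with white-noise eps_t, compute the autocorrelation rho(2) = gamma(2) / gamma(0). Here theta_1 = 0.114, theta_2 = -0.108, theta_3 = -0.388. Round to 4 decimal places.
\rho(2) = -0.1295

For an MA(q) process with theta_0 = 1, the autocovariance is
  gamma(k) = sigma^2 * sum_{i=0..q-k} theta_i * theta_{i+k},
and rho(k) = gamma(k) / gamma(0). Sigma^2 cancels.
  numerator   = (1)*(-0.108) + (0.114)*(-0.388) = -0.152232.
  denominator = (1)^2 + (0.114)^2 + (-0.108)^2 + (-0.388)^2 = 1.175204.
  rho(2) = -0.152232 / 1.175204 = -0.1295.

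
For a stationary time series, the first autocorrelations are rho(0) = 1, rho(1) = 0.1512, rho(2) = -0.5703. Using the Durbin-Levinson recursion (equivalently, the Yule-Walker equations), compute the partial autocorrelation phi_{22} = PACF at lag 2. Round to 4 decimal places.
\phi_{22} = -0.6070

The PACF at lag k is phi_{kk}, the last component of the solution
to the Yule-Walker system G_k phi = r_k where
  (G_k)_{ij} = rho(|i - j|), (r_k)_i = rho(i), i,j = 1..k.
Equivalently, Durbin-Levinson gives phi_{kk} iteratively:
  phi_{11} = rho(1)
  phi_{kk} = [rho(k) - sum_{j=1..k-1} phi_{k-1,j} rho(k-j)]
            / [1 - sum_{j=1..k-1} phi_{k-1,j} rho(j)],
  phi_{k,j} = phi_{k-1,j} - phi_{kk} phi_{k-1,k-j},  j = 1..k-1.
Step k = 1:
  phi_11 = rho(1) = 0.1512.
Step k = 2:
  phi_22 = [rho(2) - phi_11 rho(1)] / [1 - phi_11 rho(1)] = [-0.5703 - (0.1512)(0.1512)] / [1 - (0.1512)(0.1512)]
         = -0.59316144 / 0.97713856 = -0.607.
Therefore phi_{22} = -0.6070.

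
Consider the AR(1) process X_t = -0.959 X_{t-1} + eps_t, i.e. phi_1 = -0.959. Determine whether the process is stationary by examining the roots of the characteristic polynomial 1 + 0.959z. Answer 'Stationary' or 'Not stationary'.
\text{Stationary}

The AR(p) characteristic polynomial is P(z) = 1 + 0.959z.
Stationarity requires all roots to lie outside the unit circle, i.e. |z| > 1 for every root.
This is linear in z: 1 + (0.959) z = 0  =>  z = -1/(0.959) = -1.042753,  |z| = 1.042753.
Moduli of all roots: 1.0428.
All moduli strictly greater than 1? Yes.
Verdict: Stationary.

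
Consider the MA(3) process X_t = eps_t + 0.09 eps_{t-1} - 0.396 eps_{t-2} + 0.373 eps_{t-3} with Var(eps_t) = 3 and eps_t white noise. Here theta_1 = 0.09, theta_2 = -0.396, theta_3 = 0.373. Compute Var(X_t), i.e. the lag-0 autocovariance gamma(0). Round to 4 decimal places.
\gamma(0) = 3.9121

For an MA(q) process X_t = eps_t + sum_i theta_i eps_{t-i} with
Var(eps_t) = sigma^2, the variance is
  gamma(0) = sigma^2 * (1 + sum_i theta_i^2).
  sum_i theta_i^2 = (0.09)^2 + (-0.396)^2 + (0.373)^2 = 0.0081 + 0.156816 + 0.139129 = 0.304045.
  gamma(0) = 3 * (1 + 0.304045) = 3 * 1.304045 = 3.912135, which rounds to 3.9121.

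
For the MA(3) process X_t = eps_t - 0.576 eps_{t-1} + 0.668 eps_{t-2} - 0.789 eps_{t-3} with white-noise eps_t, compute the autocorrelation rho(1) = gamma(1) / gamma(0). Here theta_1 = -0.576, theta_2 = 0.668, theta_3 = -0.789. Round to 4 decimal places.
\rho(1) = -0.6198

For an MA(q) process with theta_0 = 1, the autocovariance is
  gamma(k) = sigma^2 * sum_{i=0..q-k} theta_i * theta_{i+k},
and rho(k) = gamma(k) / gamma(0). Sigma^2 cancels.
  numerator   = (1)*(-0.576) + (-0.576)*(0.668) + (0.668)*(-0.789) = -1.48782.
  denominator = (1)^2 + (-0.576)^2 + (0.668)^2 + (-0.789)^2 = 2.400521.
  rho(1) = -1.48782 / 2.400521 = -0.6198.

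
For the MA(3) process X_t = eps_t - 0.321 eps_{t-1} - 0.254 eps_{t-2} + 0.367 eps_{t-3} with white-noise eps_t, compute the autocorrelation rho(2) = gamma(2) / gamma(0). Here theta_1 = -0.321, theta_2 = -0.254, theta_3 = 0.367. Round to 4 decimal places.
\rho(2) = -0.2855

For an MA(q) process with theta_0 = 1, the autocovariance is
  gamma(k) = sigma^2 * sum_{i=0..q-k} theta_i * theta_{i+k},
and rho(k) = gamma(k) / gamma(0). Sigma^2 cancels.
  numerator   = (1)*(-0.254) + (-0.321)*(0.367) = -0.371807.
  denominator = (1)^2 + (-0.321)^2 + (-0.254)^2 + (0.367)^2 = 1.302246.
  rho(2) = -0.371807 / 1.302246 = -0.2855.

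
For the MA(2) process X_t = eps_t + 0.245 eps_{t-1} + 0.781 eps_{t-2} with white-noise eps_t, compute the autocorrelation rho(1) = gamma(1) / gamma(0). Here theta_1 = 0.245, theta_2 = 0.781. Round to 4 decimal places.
\rho(1) = 0.2613

For an MA(q) process with theta_0 = 1, the autocovariance is
  gamma(k) = sigma^2 * sum_{i=0..q-k} theta_i * theta_{i+k},
and rho(k) = gamma(k) / gamma(0). Sigma^2 cancels.
  numerator   = (1)*(0.245) + (0.245)*(0.781) = 0.436345.
  denominator = (1)^2 + (0.245)^2 + (0.781)^2 = 1.669986.
  rho(1) = 0.436345 / 1.669986 = 0.2613.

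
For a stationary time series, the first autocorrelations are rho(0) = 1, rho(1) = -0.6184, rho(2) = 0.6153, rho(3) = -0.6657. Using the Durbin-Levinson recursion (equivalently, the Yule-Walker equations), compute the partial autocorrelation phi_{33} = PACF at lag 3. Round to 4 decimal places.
\phi_{33} = -0.3690

The PACF at lag k is phi_{kk}, the last component of the solution
to the Yule-Walker system G_k phi = r_k where
  (G_k)_{ij} = rho(|i - j|), (r_k)_i = rho(i), i,j = 1..k.
Equivalently, Durbin-Levinson gives phi_{kk} iteratively:
  phi_{11} = rho(1)
  phi_{kk} = [rho(k) - sum_{j=1..k-1} phi_{k-1,j} rho(k-j)]
            / [1 - sum_{j=1..k-1} phi_{k-1,j} rho(j)],
  phi_{k,j} = phi_{k-1,j} - phi_{kk} phi_{k-1,k-j},  j = 1..k-1.
Step k = 1:
  phi_11 = rho(1) = -0.6184.
Step k = 2:
  phi_22 = [rho(2) - phi_11 rho(1)] / [1 - phi_11 rho(1)] = [0.6153 - (-0.6184)(-0.6184)] / [1 - (-0.6184)(-0.6184)]
         = 0.23288144 / 0.61758144 = 0.377086.
  Update: phi_21 = phi_11 - phi_22 phi_11 = -0.6184 - (0.377086)(-0.6184) = -0.38521.
Step k = 3:
  phi_33 = [rho(3) - phi_21 rho(2) - phi_22 rho(1)] / [1 - phi_21 rho(1) - phi_22 rho(2)]
    numerator   = -0.6657 - (-0.38521)(0.6153) - (0.377086)(-0.6184) = -0.19549025
    denominator = 1 - (-0.38521)(-0.6184) - (0.377086)(0.6153) = 0.52976506
  phi_33 = -0.19549025 / 0.52976506 = -0.369.
Therefore phi_{33} = -0.3690.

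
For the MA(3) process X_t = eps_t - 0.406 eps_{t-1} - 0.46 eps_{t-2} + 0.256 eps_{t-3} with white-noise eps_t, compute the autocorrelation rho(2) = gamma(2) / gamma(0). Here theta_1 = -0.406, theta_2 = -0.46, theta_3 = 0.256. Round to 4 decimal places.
\rho(2) = -0.3911

For an MA(q) process with theta_0 = 1, the autocovariance is
  gamma(k) = sigma^2 * sum_{i=0..q-k} theta_i * theta_{i+k},
and rho(k) = gamma(k) / gamma(0). Sigma^2 cancels.
  numerator   = (1)*(-0.46) + (-0.406)*(0.256) = -0.563936.
  denominator = (1)^2 + (-0.406)^2 + (-0.46)^2 + (0.256)^2 = 1.441972.
  rho(2) = -0.563936 / 1.441972 = -0.3911.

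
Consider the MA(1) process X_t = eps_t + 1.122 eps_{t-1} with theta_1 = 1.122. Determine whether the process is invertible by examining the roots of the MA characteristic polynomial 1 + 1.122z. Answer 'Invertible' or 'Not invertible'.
\text{Not invertible}

The MA(q) characteristic polynomial is P(z) = 1 + 1.122z.
Invertibility requires all roots to lie outside the unit circle, i.e. |z| > 1 for every root.
This is linear in z: 1 + (1.122) z = 0  =>  z = -1/(1.122) = -0.891266,  |z| = 0.891266.
Moduli of all roots: 0.8913.
All moduli strictly greater than 1? No.
Verdict: Not invertible.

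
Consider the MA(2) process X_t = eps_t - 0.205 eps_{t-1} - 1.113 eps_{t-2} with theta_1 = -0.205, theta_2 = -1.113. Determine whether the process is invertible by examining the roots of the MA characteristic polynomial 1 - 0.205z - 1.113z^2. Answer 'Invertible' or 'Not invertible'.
\text{Not invertible}

The MA(q) characteristic polynomial is P(z) = 1 - 0.205z - 1.113z^2.
Invertibility requires all roots to lie outside the unit circle, i.e. |z| > 1 for every root.
Set 1 + (-0.205) z + (-1.113) z^2 = 0, i.e. a z^2 + b z + c = 0 with a = -1.113, b = -0.205, c = 1.
Discriminant D = b^2 - 4ac = (-0.205)^2 - 4*(-1.113)*1 = 0.042025 - (-4.452) = 4.494025.
D >= 0, so the roots are real: z = (-b +/- sqrt(D)) / (2a) = (0.205 +/- 2.119912) / (-2.226).
  z_1 = (0.205 + 2.119912) / (-2.226) = -1.0444,   |z_1| = 1.0444.
  z_2 = (0.205 - 2.119912) / (-2.226) = 0.8602,   |z_2| = 0.8602.
Moduli of all roots: 1.0444, 0.8602.
All moduli strictly greater than 1? No.
Verdict: Not invertible.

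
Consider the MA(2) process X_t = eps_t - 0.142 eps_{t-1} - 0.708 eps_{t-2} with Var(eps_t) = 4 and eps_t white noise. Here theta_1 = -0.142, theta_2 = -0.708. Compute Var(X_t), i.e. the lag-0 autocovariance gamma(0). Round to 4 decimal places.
\gamma(0) = 6.0857

For an MA(q) process X_t = eps_t + sum_i theta_i eps_{t-i} with
Var(eps_t) = sigma^2, the variance is
  gamma(0) = sigma^2 * (1 + sum_i theta_i^2).
  sum_i theta_i^2 = (-0.142)^2 + (-0.708)^2 = 0.020164 + 0.501264 = 0.521428.
  gamma(0) = 4 * (1 + 0.521428) = 4 * 1.521428 = 6.085712, which rounds to 6.0857.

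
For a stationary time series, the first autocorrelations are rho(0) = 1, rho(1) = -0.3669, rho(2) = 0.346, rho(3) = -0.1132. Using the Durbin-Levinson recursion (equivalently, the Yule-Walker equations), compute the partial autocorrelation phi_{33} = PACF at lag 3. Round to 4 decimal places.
\phi_{33} = 0.0889

The PACF at lag k is phi_{kk}, the last component of the solution
to the Yule-Walker system G_k phi = r_k where
  (G_k)_{ij} = rho(|i - j|), (r_k)_i = rho(i), i,j = 1..k.
Equivalently, Durbin-Levinson gives phi_{kk} iteratively:
  phi_{11} = rho(1)
  phi_{kk} = [rho(k) - sum_{j=1..k-1} phi_{k-1,j} rho(k-j)]
            / [1 - sum_{j=1..k-1} phi_{k-1,j} rho(j)],
  phi_{k,j} = phi_{k-1,j} - phi_{kk} phi_{k-1,k-j},  j = 1..k-1.
Step k = 1:
  phi_11 = rho(1) = -0.3669.
Step k = 2:
  phi_22 = [rho(2) - phi_11 rho(1)] / [1 - phi_11 rho(1)] = [0.346 - (-0.3669)(-0.3669)] / [1 - (-0.3669)(-0.3669)]
         = 0.21138439 / 0.86538439 = 0.244266.
  Update: phi_21 = phi_11 - phi_22 phi_11 = -0.3669 - (0.244266)(-0.3669) = -0.277279.
Step k = 3:
  phi_33 = [rho(3) - phi_21 rho(2) - phi_22 rho(1)] / [1 - phi_21 rho(1) - phi_22 rho(2)]
    numerator   = -0.1132 - (-0.277279)(0.346) - (0.244266)(-0.3669) = 0.07235977
    denominator = 1 - (-0.277279)(-0.3669) - (0.244266)(0.346) = 0.81375027
  phi_33 = 0.07235977 / 0.81375027 = 0.0889.
Therefore phi_{33} = 0.0889.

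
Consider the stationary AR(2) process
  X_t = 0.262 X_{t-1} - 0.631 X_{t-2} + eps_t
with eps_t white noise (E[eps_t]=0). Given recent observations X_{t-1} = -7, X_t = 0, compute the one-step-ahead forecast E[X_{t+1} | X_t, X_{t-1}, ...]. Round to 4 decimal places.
E[X_{t+1} \mid \mathcal F_t] = 4.4170

For an AR(p) model X_t = c + sum_i phi_i X_{t-i} + eps_t, the
one-step-ahead conditional mean is
  E[X_{t+1} | X_t, ...] = c + sum_i phi_i X_{t+1-i}.
Substitute known values:
  E[X_{t+1} | ...] = (0.262) * (0) + (-0.631) * (-7)
                   = 4.4170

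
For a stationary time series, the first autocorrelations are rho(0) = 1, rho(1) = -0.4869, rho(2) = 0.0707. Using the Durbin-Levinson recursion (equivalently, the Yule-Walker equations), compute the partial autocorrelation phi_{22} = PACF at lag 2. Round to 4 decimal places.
\phi_{22} = -0.2181

The PACF at lag k is phi_{kk}, the last component of the solution
to the Yule-Walker system G_k phi = r_k where
  (G_k)_{ij} = rho(|i - j|), (r_k)_i = rho(i), i,j = 1..k.
Equivalently, Durbin-Levinson gives phi_{kk} iteratively:
  phi_{11} = rho(1)
  phi_{kk} = [rho(k) - sum_{j=1..k-1} phi_{k-1,j} rho(k-j)]
            / [1 - sum_{j=1..k-1} phi_{k-1,j} rho(j)],
  phi_{k,j} = phi_{k-1,j} - phi_{kk} phi_{k-1,k-j},  j = 1..k-1.
Step k = 1:
  phi_11 = rho(1) = -0.4869.
Step k = 2:
  phi_22 = [rho(2) - phi_11 rho(1)] / [1 - phi_11 rho(1)] = [0.0707 - (-0.4869)(-0.4869)] / [1 - (-0.4869)(-0.4869)]
         = -0.16637161 / 0.76292839 = -0.2181.
Therefore phi_{22} = -0.2181.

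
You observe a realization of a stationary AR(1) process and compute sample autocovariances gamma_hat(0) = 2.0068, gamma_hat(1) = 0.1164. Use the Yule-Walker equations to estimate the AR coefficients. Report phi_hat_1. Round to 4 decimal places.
\hat\phi_{1} = 0.0580

The Yule-Walker equations for an AR(p) process read, in matrix form,
  Gamma_p phi = r_p,   with   (Gamma_p)_{ij} = gamma(|i - j|),
                       (r_p)_i = gamma(i),   i,j = 1..p.
Substitute the sample gammas (Toeplitz matrix and right-hand side of size 1):
  Gamma_p = [[2.0068]]
  r_p     = [0.1164]
With p = 1 this is the single equation gamma(0) phi_1 = gamma(1):
  phi_hat_1 = gamma(1) / gamma(0) = 0.1164 / 2.0068 = 0.0580.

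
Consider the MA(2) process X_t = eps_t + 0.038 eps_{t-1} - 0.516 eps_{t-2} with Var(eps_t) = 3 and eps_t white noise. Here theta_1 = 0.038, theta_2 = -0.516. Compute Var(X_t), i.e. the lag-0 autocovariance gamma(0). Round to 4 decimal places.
\gamma(0) = 3.8031

For an MA(q) process X_t = eps_t + sum_i theta_i eps_{t-i} with
Var(eps_t) = sigma^2, the variance is
  gamma(0) = sigma^2 * (1 + sum_i theta_i^2).
  sum_i theta_i^2 = (0.038)^2 + (-0.516)^2 = 0.001444 + 0.266256 = 0.2677.
  gamma(0) = 3 * (1 + 0.2677) = 3 * 1.2677 = 3.8031.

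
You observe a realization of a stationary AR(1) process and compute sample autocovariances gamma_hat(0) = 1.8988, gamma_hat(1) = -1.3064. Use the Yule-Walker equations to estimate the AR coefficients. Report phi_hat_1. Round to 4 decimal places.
\hat\phi_{1} = -0.6880

The Yule-Walker equations for an AR(p) process read, in matrix form,
  Gamma_p phi = r_p,   with   (Gamma_p)_{ij} = gamma(|i - j|),
                       (r_p)_i = gamma(i),   i,j = 1..p.
Substitute the sample gammas (Toeplitz matrix and right-hand side of size 1):
  Gamma_p = [[1.8988]]
  r_p     = [-1.3064]
With p = 1 this is the single equation gamma(0) phi_1 = gamma(1):
  phi_hat_1 = gamma(1) / gamma(0) = -1.3064 / 1.8988 = -0.6880.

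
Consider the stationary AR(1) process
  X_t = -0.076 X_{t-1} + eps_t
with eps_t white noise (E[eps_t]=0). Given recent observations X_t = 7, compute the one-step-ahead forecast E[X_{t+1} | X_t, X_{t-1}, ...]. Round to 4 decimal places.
E[X_{t+1} \mid \mathcal F_t] = -0.5320

For an AR(p) model X_t = c + sum_i phi_i X_{t-i} + eps_t, the
one-step-ahead conditional mean is
  E[X_{t+1} | X_t, ...] = c + sum_i phi_i X_{t+1-i}.
Substitute known values:
  E[X_{t+1} | ...] = (-0.076) * (7)
                   = -0.5320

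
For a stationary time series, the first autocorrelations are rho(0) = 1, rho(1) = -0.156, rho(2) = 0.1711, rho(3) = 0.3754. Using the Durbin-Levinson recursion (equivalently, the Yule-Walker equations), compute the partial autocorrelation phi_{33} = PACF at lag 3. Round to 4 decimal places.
\phi_{33} = 0.4421

The PACF at lag k is phi_{kk}, the last component of the solution
to the Yule-Walker system G_k phi = r_k where
  (G_k)_{ij} = rho(|i - j|), (r_k)_i = rho(i), i,j = 1..k.
Equivalently, Durbin-Levinson gives phi_{kk} iteratively:
  phi_{11} = rho(1)
  phi_{kk} = [rho(k) - sum_{j=1..k-1} phi_{k-1,j} rho(k-j)]
            / [1 - sum_{j=1..k-1} phi_{k-1,j} rho(j)],
  phi_{k,j} = phi_{k-1,j} - phi_{kk} phi_{k-1,k-j},  j = 1..k-1.
Step k = 1:
  phi_11 = rho(1) = -0.156.
Step k = 2:
  phi_22 = [rho(2) - phi_11 rho(1)] / [1 - phi_11 rho(1)] = [0.1711 - (-0.156)(-0.156)] / [1 - (-0.156)(-0.156)]
         = 0.146764 / 0.975664 = 0.150425.
  Update: phi_21 = phi_11 - phi_22 phi_11 = -0.156 - (0.150425)(-0.156) = -0.132534.
Step k = 3:
  phi_33 = [rho(3) - phi_21 rho(2) - phi_22 rho(1)] / [1 - phi_21 rho(1) - phi_22 rho(2)]
    numerator   = 0.3754 - (-0.132534)(0.1711) - (0.150425)(-0.156) = 0.42154278
    denominator = 1 - (-0.132534)(-0.156) - (0.150425)(0.1711) = 0.95358706
  phi_33 = 0.42154278 / 0.95358706 = 0.4421.
Therefore phi_{33} = 0.4421.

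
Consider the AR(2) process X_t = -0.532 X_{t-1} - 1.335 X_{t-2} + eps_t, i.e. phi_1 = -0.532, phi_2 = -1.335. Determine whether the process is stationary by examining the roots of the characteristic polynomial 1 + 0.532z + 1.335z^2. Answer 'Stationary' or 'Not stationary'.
\text{Not stationary}

The AR(p) characteristic polynomial is P(z) = 1 + 0.532z + 1.335z^2.
Stationarity requires all roots to lie outside the unit circle, i.e. |z| > 1 for every root.
Set 1 + (0.532) z + (1.335) z^2 = 0, i.e. a z^2 + b z + c = 0 with a = 1.335, b = 0.532, c = 1.
Discriminant D = b^2 - 4ac = (0.532)^2 - 4*(1.335)*1 = 0.283024 - (5.34) = -5.056976.
D < 0, so the roots are the complex-conjugate pair z = (-b +/- i sqrt(-D)) / (2a) = -0.1993 +/- 0.8422i.
For a conjugate pair |z|^2 = z * conj(z) = (product of roots) = c/a = 1/(1.335) = 0.749064, so |z| = sqrt(0.749064) = 0.8655 for both roots.
Moduli of all roots: 0.8655, 0.8655.
All moduli strictly greater than 1? No.
Verdict: Not stationary.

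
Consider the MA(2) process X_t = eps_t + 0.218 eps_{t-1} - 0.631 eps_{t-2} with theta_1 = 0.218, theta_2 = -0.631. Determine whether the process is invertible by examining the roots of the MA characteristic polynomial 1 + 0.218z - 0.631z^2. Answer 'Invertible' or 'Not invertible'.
\text{Invertible}

The MA(q) characteristic polynomial is P(z) = 1 + 0.218z - 0.631z^2.
Invertibility requires all roots to lie outside the unit circle, i.e. |z| > 1 for every root.
Set 1 + (0.218) z + (-0.631) z^2 = 0, i.e. a z^2 + b z + c = 0 with a = -0.631, b = 0.218, c = 1.
Discriminant D = b^2 - 4ac = (0.218)^2 - 4*(-0.631)*1 = 0.047524 - (-2.524) = 2.571524.
D >= 0, so the roots are real: z = (-b +/- sqrt(D)) / (2a) = (-0.218 +/- 1.603597) / (-1.262).
  z_1 = (-0.218 + 1.603597) / (-1.262) = -1.0979,   |z_1| = 1.0979.
  z_2 = (-0.218 - 1.603597) / (-1.262) = 1.4434,   |z_2| = 1.4434.
Moduli of all roots: 1.0979, 1.4434.
All moduli strictly greater than 1? Yes.
Verdict: Invertible.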